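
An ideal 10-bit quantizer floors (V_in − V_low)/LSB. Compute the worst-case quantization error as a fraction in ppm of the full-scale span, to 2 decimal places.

976.56 ppm

Truncating → worst-case error = 1 LSB = V_FS/2^10, so 1e+06/1024 = 976.562 ppm of full scale.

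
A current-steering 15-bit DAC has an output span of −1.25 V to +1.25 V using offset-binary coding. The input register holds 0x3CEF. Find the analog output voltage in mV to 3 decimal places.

-59.891 mV

LSB = 2.5 V / 2^15 = 76.29 µV.
Code 0x3CEF = 15599 decimal.
V_out = (−1.25) + 15599 × 7.62939e-05 V = -0.0598907 V.
= -59.891 mV.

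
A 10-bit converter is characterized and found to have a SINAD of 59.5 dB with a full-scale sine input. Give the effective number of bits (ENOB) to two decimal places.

ENOB = (SINAD − 1.76) / 6.02 = (59.5 − 1.76)/6.02 = 9.591.

9.59 bits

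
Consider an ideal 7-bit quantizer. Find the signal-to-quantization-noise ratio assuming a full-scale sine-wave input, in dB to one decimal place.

SNR ≈ 6.02·N + 1.76 dB = 6.02·7 + 1.76 = 43.90 dB.

43.9 dB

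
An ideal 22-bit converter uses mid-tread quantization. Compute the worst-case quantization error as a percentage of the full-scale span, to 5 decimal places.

0.00001 %

Rounding → worst-case error = ½ LSB = V_FS/2^23, so 100/8388608 = 1.19209e-05 % of full scale.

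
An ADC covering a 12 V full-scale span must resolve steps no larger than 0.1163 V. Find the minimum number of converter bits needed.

Number of steps required ≥ 12 V / 0.1163 V = 103.18.
Need 2^N ≥ 103.18; 2^6 = 64, 2^7 = 128.
Minimum N = 7.

7 bits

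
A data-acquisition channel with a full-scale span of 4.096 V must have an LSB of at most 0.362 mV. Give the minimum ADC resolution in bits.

Number of steps required ≥ 4.096 V / 0.362 mV = 11314.92.
Need 2^N ≥ 11314.92; 2^13 = 8192, 2^14 = 16384.
Minimum N = 14.

14 bits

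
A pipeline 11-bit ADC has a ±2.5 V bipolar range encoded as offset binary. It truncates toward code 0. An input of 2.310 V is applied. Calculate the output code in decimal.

With 2048 levels over 5 V, one step is 2.441 mV.
(V_in − V_low)/LSB = (2.310 − (−2.5)) / 0.00244141 = 1970.176.
⌊·⌋(1970.176) = 1970.

code 1970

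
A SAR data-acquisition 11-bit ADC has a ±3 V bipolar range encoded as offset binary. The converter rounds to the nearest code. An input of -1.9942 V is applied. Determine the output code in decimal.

Full-scale span = 6 V; LSB = 6/2^11 = 2.930 mV.
Input sits at 343.313 steps above V_low.
round(343.313) = 343.

code 343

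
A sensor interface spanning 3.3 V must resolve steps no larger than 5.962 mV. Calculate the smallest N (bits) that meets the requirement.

10 bits

Number of steps required ≥ 3.3 V / 5.962 mV = 553.51.
Need 2^N ≥ 553.51; 2^9 = 512, 2^10 = 1024.
Minimum N = 10.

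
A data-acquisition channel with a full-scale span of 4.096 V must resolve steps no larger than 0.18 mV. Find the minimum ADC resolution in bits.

15 bits

Number of steps required ≥ 4.096 V / 0.18 mV = 22755.56.
Need 2^N ≥ 22755.56; 2^14 = 16384, 2^15 = 32768.
Minimum N = 15.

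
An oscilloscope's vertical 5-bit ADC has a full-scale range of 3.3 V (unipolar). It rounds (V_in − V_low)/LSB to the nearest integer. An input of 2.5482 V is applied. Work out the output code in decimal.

code 25

LSB = 3.3 V / 32 = 103.125 mV.
(2.5482 − 0) / 0.103125 = 24.710 LSBs.
So the output code is 25.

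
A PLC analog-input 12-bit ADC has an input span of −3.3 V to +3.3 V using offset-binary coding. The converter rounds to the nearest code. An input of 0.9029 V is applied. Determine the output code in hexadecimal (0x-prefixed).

code 0xA30 (decimal 2608)

LSB = 6.6 V / 4096 = 1.611 mV.
Input sits at 2608.345 steps above V_low.
So the output code is 2608.
In hexadecimal (0x-prefixed): 0xA30.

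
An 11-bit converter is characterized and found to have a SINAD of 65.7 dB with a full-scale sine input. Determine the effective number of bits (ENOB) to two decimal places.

10.62 bits

ENOB = (SINAD − 1.76) / 6.02 = (65.7 − 1.76)/6.02 = 10.621.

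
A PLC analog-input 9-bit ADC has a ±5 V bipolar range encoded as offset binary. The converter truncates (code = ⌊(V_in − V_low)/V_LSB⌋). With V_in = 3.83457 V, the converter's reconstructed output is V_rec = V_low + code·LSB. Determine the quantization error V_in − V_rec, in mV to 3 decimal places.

LSB = 10/2^9 = 19.531 mV.
(V_in − V_low)/LSB = (3.83457 − (−5))/0.0195312 = 452.3300 → code 452 (floor).
V_rec = (−5) + 452·0.0195312 = 3.828125 V.
Error = 3.83457 − 3.828125 = 0.006445 V = 6.445 mV.

6.445 mV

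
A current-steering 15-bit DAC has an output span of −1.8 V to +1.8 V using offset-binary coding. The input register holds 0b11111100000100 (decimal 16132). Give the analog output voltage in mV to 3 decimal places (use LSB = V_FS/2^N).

-27.686 mV

LSB = 3.6 V / 2^15 = 109.86 µV.
Code 0b11111100000100 = 16132 decimal.
V_out = (−1.8) + 16132 × 0.000109863 V = -0.0276855 V.
= -27.686 mV.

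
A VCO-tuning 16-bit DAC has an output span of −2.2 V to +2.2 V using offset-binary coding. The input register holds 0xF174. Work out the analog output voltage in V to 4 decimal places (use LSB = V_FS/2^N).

1.9500 V

LSB = 4.4 V / 2^16 = 67.14 µV.
Code 0xF174 = 61812 decimal.
V_out = (−2.2) + 61812 × 6.71387e-05 V = 1.94998 V.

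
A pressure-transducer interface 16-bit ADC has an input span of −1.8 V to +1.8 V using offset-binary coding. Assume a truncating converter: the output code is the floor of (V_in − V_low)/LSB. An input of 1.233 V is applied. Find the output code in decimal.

Full-scale span = 3.6 V; LSB = 3.6/2^16 = 54.93 µV.
(V_in − V_low)/LSB = (1.233 − (−1.8)) / 5.49316e-05 = 55214.080.
So the output code is 55214.

code 55214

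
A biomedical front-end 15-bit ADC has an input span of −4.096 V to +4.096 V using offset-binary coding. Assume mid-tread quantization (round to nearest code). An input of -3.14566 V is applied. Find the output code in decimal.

code 3801

LSB = 8.192 V / 32768 = 250.00 µV.
Input sits at 3801.360 steps above V_low.
Round → code 3801.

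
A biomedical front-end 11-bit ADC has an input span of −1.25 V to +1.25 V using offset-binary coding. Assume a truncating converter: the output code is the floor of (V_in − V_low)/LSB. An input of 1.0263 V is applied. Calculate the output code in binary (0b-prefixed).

code 0b11101001000 (decimal 1864)

LSB = 2.5 V / 2048 = 1.221 mV.
(V_in − V_low)/LSB = (1.0263 − (−1.25)) / 0.0012207 = 1864.745.
So the output code is 1864.
In binary (0b-prefixed): 0b11101001000.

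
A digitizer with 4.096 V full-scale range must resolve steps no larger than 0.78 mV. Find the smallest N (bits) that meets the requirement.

Number of steps required ≥ 4.096 V / 0.78 mV = 5251.28.
Need 2^N ≥ 5251.28; 2^12 = 4096, 2^13 = 8192.
Minimum N = 13.

13 bits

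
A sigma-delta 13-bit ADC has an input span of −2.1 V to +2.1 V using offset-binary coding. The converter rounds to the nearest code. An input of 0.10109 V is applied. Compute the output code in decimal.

code 4293

LSB = 4.2 V / 8192 = 0.513 mV.
Input sits at 4293.174 steps above V_low.
So the output code is 4293.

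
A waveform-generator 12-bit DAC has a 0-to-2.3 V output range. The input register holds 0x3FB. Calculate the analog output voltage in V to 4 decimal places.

LSB = 2.3 V / 2^12 = 0.562 mV.
Code 0x3FB = 1019 decimal.
V_out = 0 + 1019 × 0.000561523 V = 0.572192 V.

0.5722 V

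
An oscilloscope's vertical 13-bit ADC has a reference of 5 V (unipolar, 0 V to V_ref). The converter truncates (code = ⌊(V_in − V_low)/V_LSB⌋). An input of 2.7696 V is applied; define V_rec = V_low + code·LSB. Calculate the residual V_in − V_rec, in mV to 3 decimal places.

0.435 mV

One LSB is 5 V / 8192 = 0.610 mV.
Scaled input = 4537.7126 LSBs, so code = 4537.
V_rec = 0 + 4537·0.000610352 = 2.769165 V.
V_in − V_rec = 0.000434961 V = 0.435 mV.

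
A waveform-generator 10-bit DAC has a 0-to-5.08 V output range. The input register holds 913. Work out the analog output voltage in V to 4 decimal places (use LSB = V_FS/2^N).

LSB = 5.08 V / 2^10 = 4.961 mV.
V_out = 0 + 913 × 0.00496094 V = 4.52934 V.

4.5293 V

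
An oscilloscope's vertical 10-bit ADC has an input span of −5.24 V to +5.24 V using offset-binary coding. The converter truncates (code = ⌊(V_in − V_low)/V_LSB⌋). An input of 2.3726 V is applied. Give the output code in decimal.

code 743

With 1024 levels over 10.48 V, one step is 10.234 mV.
Input sits at 743.827 steps above V_low.
So the output code is 743.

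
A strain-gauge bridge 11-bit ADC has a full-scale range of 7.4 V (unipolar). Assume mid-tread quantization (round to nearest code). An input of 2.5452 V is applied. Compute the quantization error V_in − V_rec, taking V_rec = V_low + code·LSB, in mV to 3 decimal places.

1.450 mV

Step size: 7.4 V ÷ 2^11 = 3.613 mV.
Scaled input = 704.4013 LSBs, so code = 704.
Reconstructed: 2.54375 V.
Difference: 0.00145 V → 1.450 mV.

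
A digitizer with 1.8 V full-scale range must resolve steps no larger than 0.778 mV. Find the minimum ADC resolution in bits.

12 bits

Number of steps required ≥ 1.8 V / 0.778 mV = 2313.62.
Need 2^N ≥ 2313.62; 2^11 = 2048, 2^12 = 4096.
Minimum N = 12.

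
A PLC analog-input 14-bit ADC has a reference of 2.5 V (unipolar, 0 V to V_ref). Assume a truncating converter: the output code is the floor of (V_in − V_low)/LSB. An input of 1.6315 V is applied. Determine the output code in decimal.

code 10692

Full-scale span = 2.5 V; LSB = 2.5/2^14 = 152.59 µV.
(1.6315 − 0) / 0.000152588 = 10692.198 LSBs.
⌊·⌋(10692.198) = 10692.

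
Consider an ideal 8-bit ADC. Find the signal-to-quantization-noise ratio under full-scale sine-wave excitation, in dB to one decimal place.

SNR ≈ 6.02·N + 1.76 dB = 6.02·8 + 1.76 = 49.92 dB.

49.9 dB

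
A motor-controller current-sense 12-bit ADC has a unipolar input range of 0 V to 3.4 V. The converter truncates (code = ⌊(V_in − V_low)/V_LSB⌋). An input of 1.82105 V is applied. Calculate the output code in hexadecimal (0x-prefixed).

code 0x891 (decimal 2193)

LSB = 3.4 V / 4096 = 0.830 mV.
(V_in − V_low)/LSB = (1.82105 − 0) / 0.000830078 = 2193.830.
So the output code is 2193.
In hexadecimal (0x-prefixed): 0x891.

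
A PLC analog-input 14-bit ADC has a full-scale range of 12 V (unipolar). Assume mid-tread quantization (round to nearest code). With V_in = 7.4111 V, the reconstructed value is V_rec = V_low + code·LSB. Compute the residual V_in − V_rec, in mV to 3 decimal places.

LSB = 12/2^14 = 0.732 mV.
(V_in − V_low)/LSB = (7.4111 − 0)/0.000732422 = 10118.6219 → code 10119 (round).
V_rec = 0 + 10119·0.000732422 = 7.411377 V.
V_in − V_rec = -0.000276953 V = -0.277 mV.

-0.277 mV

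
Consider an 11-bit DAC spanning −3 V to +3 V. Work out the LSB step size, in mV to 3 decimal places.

Full-scale span = 6 V.
LSB = 6 / 2^11 = 6 / 2048 = 0.00292969 V = 2.930 mV.

2.930 mV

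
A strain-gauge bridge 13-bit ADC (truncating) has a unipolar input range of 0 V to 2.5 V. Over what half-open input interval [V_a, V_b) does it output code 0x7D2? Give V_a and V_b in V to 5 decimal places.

[0.61096 V, 0.61127 V)

LSB = 2.5/2^13 = 305.18 µV.
Code 0x7D2 = 2002 decimal.
V_a = V_low + 2002·LSB = 0.610962 V; V_b = V_low + 2003·LSB = 0.611267 V.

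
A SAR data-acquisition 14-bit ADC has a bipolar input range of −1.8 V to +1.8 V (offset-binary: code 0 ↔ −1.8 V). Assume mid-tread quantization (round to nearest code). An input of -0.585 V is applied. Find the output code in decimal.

LSB = 3.6 V / 16384 = 219.73 µV.
Input sits at 5529.600 steps above V_low.
Round → code 5530.

code 5530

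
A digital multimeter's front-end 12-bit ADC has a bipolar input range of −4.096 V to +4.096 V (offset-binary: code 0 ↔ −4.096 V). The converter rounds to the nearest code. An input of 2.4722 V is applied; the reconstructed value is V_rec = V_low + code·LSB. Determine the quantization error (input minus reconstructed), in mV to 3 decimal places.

0.200 mV

LSB = 8.192/2^12 = 2.000 mV.
(2.4722 − (−4.096))/0.002 = 3284.1000; round gives code 3284.
V_rec = (−4.096) + 3284·0.002 = 2.472 V.
Error = 2.4722 − 2.472 = 0.0002 V = 0.200 mV.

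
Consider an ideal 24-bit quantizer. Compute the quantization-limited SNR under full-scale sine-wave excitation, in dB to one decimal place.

146.2 dB

SNR ≈ 6.02·N + 1.76 dB = 6.02·24 + 1.76 = 146.24 dB.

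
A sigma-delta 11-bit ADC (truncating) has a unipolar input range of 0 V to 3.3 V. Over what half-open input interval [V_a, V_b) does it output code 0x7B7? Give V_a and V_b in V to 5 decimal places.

LSB = 3.3/2^11 = 1.611 mV.
Code 0x7B7 = 1975 decimal.
V_a = V_low + 1975·LSB = 3.18237 V; V_b = V_low + 1976·LSB = 3.18398 V.

[3.18237 V, 3.18398 V)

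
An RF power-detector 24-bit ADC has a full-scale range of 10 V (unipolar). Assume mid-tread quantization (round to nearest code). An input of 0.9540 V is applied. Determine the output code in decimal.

code 1600546

With 16777216 levels over 10 V, one step is 0.60 µV.
(V_in − V_low)/LSB = (0.9540 − 0) / 5.96046e-07 = 1600546.406.
So the output code is 1600546.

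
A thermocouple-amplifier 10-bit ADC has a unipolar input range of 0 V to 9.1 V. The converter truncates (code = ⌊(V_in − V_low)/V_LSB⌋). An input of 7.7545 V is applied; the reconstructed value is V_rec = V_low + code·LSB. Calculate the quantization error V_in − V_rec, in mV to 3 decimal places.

5.281 mV

Step size: 9.1 V ÷ 2^10 = 8.887 mV.
Scaled input = 872.5943 LSBs, so code = 872.
V_rec = 0 + 872·0.00888672 = 7.7492187 V.
V_in − V_rec = 0.00528125 V = 5.281 mV.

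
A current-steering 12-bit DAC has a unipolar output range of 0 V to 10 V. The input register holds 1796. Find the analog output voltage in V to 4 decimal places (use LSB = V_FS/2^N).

LSB = 10 V / 2^12 = 2.441 mV.
V_out = 0 + 1796 × 0.00244141 V = 4.38477 V.

4.3848 V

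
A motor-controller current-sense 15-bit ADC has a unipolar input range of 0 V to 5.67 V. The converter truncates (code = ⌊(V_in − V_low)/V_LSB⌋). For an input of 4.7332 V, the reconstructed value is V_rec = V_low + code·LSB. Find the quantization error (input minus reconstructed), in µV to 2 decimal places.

LSB = 5.67/2^15 = 173.03 µV.
(V_in − V_low)/LSB = (4.7332 − 0)/0.000173035 = 27354.0560 → code 27354 (floor).
Code 27354 maps back to 0 + 27354×0.000173035 V = 4.7331903 V.
V_in − V_rec = 9.69238e-06 V = 9.69 µV.

9.69 µV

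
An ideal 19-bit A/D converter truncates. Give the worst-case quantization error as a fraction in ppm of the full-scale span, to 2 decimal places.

1.91 ppm

Truncating → worst-case error = 1 LSB = V_FS/2^19, so 1e+06/524288 = 1.90735 ppm of full scale.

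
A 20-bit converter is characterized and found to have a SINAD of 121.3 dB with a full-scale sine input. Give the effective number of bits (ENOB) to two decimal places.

ENOB = (SINAD − 1.76) / 6.02 = (121.3 − 1.76)/6.02 = 19.857.

19.86 bits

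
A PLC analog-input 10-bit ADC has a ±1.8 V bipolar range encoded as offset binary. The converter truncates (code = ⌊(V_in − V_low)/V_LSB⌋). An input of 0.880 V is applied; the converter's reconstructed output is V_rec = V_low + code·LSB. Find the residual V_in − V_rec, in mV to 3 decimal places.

1.094 mV

LSB = 3.6/2^10 = 3.516 mV.
(V_in − V_low)/LSB = (0.880 − (−1.8))/0.00351563 = 762.3111 → code 762 (floor).
Code 762 maps back to (−1.8) + 762×0.00351563 V = 0.87890625 V.
Difference: 0.00109375 V → 1.094 mV.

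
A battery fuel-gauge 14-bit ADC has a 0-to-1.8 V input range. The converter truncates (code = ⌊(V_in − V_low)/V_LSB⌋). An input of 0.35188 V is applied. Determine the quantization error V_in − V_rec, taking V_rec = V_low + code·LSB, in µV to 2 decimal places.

Step size: 1.8 V ÷ 2^14 = 109.86 µV.
(0.35188 − 0)/0.000109863 = 3202.8900; ⌊·⌋ gives code 3202.
V_rec = 0 + 3202·0.000109863 = 0.35178223 V.
Difference: 9.77734e-05 V → 97.77 µV.

97.77 µV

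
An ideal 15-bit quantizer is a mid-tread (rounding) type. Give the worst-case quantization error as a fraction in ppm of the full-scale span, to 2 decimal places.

15.26 ppm

Rounding → worst-case error = ½ LSB = V_FS/2^16, so 1e+06/65536 = 15.2588 ppm of full scale.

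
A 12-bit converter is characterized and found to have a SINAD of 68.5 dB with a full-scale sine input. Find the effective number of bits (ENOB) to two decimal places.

11.09 bits

ENOB = (SINAD − 1.76) / 6.02 = (68.5 − 1.76)/6.02 = 11.086.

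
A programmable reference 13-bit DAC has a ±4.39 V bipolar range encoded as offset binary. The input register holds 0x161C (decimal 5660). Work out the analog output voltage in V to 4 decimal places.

1.6763 V

LSB = 8.78 V / 2^13 = 1.072 mV.
Code 0x161C = 5660 decimal.
V_out = (−4.39) + 5660 × 0.00107178 V = 1.67626 V.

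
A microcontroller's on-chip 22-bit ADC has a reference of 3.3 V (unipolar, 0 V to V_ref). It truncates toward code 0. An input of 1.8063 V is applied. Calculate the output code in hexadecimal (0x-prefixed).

With 4194304 levels over 3.3 V, one step is 0.79 µV.
Input sits at 2295809.489 steps above V_low.
Floor → code 2295809.
In hexadecimal (0x-prefixed): 0x230801.

code 0x230801 (decimal 2295809)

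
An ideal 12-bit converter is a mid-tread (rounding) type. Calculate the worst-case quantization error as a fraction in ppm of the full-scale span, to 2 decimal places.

122.07 ppm

Rounding → worst-case error = ½ LSB = V_FS/2^13, so 1e+06/8192 = 122.07 ppm of full scale.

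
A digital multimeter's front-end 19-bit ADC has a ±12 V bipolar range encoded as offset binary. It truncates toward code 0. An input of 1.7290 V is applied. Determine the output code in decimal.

Full-scale span = 24 V; LSB = 24/2^19 = 45.78 µV.
(1.7290 − (−12)) / 4.57764e-05 = 299914.581 LSBs.
⌊·⌋(299914.581) = 299914.

code 299914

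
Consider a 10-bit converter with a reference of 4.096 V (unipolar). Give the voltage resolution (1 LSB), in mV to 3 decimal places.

4.000 mV

Full-scale span = 4.096 V.
LSB = 4.096 / 2^10 = 4.096 / 1024 = 0.004 V = 4.000 mV.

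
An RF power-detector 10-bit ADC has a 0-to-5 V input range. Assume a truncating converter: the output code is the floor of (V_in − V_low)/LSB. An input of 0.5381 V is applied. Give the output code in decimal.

With 1024 levels over 5 V, one step is 4.883 mV.
(V_in − V_low)/LSB = (0.5381 − 0) / 0.00488281 = 110.203.
⌊·⌋(110.203) = 110.

code 110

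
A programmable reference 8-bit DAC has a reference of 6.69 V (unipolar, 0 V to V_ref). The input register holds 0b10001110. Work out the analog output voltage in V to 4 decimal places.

3.7109 V

LSB = 6.69 V / 2^8 = 26.133 mV.
Code 0b10001110 = 142 decimal.
V_out = 0 + 142 × 0.0261328 V = 3.71086 V.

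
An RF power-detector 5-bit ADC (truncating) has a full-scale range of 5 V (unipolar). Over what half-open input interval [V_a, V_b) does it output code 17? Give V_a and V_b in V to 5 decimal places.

LSB = 5/2^5 = 156.250 mV.
V_a = V_low + 17·LSB = 2.65625 V; V_b = V_low + 18·LSB = 2.8125 V.

[2.65625 V, 2.81250 V)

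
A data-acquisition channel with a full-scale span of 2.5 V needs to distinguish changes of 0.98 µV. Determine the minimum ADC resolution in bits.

22 bits

Number of steps required ≥ 2.5 V / 0.98 µV = 2551020.41.
Need 2^N ≥ 2551020.41; 2^21 = 2097152, 2^22 = 4194304.
Minimum N = 22.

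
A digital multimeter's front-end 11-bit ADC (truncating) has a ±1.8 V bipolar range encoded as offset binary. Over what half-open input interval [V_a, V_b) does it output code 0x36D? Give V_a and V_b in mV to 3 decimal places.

[-258.398 mV, -256.641 mV)

LSB = 3.6/2^11 = 1.758 mV.
Code 0x36D = 877 decimal.
V_a = V_low + 877·LSB = -0.258398 V; V_b = V_low + 878·LSB = -0.256641 V.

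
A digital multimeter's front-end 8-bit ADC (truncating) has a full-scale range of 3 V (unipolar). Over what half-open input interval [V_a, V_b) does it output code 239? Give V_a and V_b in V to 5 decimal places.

[2.80078 V, 2.81250 V)

LSB = 3/2^8 = 11.719 mV.
V_a = V_low + 239·LSB = 2.80078 V; V_b = V_low + 240·LSB = 2.8125 V.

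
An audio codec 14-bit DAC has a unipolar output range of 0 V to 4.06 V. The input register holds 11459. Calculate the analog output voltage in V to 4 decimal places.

LSB = 4.06 V / 2^14 = 247.80 µV.
V_out = 0 + 11459 × 0.000247803 V = 2.83957 V.

2.8396 V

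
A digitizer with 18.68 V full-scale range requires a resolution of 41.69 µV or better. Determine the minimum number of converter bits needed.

Number of steps required ≥ 18.68 V / 41.69 µV = 448069.08.
Need 2^N ≥ 448069.08; 2^18 = 262144, 2^19 = 524288.
Minimum N = 19.

19 bits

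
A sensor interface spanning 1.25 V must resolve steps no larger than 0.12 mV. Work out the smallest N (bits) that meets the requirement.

14 bits

Number of steps required ≥ 1.25 V / 0.12 mV = 10416.67.
Need 2^N ≥ 10416.67; 2^13 = 8192, 2^14 = 16384.
Minimum N = 14.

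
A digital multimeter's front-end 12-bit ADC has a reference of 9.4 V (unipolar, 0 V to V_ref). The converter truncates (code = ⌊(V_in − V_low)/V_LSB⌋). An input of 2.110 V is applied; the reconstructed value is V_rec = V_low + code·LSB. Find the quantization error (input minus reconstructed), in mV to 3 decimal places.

0.967 mV

One LSB is 9.4 V / 4096 = 2.295 mV.
(2.110 − 0)/0.00229492 = 919.4213; ⌊·⌋ gives code 919.
Reconstructed: 2.1090332 V.
V_in − V_rec = 0.000966797 V = 0.967 mV.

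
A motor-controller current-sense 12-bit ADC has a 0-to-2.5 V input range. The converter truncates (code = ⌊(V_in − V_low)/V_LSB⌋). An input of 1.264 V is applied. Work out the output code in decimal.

code 2070

LSB = 2.5 V / 4096 = 0.610 mV.
Input sits at 2070.938 steps above V_low.
Floor → code 2070.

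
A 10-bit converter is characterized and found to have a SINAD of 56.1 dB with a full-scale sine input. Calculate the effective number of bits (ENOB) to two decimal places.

ENOB = (SINAD − 1.76) / 6.02 = (56.1 − 1.76)/6.02 = 9.027.

9.03 bits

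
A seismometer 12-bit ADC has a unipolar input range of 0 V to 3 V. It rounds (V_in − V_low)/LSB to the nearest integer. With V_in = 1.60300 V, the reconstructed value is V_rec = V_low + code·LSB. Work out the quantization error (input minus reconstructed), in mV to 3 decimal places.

-0.271 mV

Step size: 3 V ÷ 2^12 = 0.732 mV.
(1.60300 − 0)/0.000732422 = 2188.6293; round gives code 2189.
V_rec = 0 + 2189·0.000732422 = 1.6032715 V.
Error = 1.60300 − 1.6032715 = -0.000271484 V = -0.271 mV.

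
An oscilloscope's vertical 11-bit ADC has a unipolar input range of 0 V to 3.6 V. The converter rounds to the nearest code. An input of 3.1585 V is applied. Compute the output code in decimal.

code 1797

Full-scale span = 3.6 V; LSB = 3.6/2^11 = 1.758 mV.
Input sits at 1796.836 steps above V_low.
So the output code is 1797.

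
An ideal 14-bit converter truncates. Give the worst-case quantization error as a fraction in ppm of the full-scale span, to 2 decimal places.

61.04 ppm

Truncating → worst-case error = 1 LSB = V_FS/2^14, so 1e+06/16384 = 61.0352 ppm of full scale.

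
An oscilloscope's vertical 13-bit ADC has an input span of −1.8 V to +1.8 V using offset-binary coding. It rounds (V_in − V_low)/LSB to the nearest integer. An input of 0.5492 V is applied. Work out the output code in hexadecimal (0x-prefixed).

code 0x14E2 (decimal 5346)

Full-scale span = 3.6 V; LSB = 3.6/2^13 = 439.45 µV.
(V_in − V_low)/LSB = (0.5492 − (−1.8)) / 0.000439453 = 5345.735.
round(5345.735) = 5346.
In hexadecimal (0x-prefixed): 0x14E2.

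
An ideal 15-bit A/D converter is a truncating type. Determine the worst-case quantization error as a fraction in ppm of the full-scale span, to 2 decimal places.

30.52 ppm

Truncating → worst-case error = 1 LSB = V_FS/2^15, so 1e+06/32768 = 30.5176 ppm of full scale.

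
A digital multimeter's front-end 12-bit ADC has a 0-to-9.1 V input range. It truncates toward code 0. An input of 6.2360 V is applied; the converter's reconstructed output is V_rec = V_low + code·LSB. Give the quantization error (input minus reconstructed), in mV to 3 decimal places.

1.967 mV

Step size: 9.1 V ÷ 2^12 = 2.222 mV.
Scaled input = 2806.8853 LSBs, so code = 2806.
Reconstructed: 6.2340332 V.
Error = 6.2360 − 6.2340332 = 0.0019668 V = 1.967 mV.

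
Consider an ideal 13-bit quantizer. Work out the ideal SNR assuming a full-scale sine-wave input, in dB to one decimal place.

SNR ≈ 6.02·N + 1.76 dB = 6.02·13 + 1.76 = 80.02 dB.

80.0 dB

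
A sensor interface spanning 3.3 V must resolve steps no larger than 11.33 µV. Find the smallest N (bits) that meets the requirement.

19 bits

Number of steps required ≥ 3.3 V / 11.33 µV = 291262.14.
Need 2^N ≥ 291262.14; 2^18 = 262144, 2^19 = 524288.
Minimum N = 19.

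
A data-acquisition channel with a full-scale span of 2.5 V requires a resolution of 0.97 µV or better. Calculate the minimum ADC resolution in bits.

22 bits

Number of steps required ≥ 2.5 V / 0.97 µV = 2577319.59.
Need 2^N ≥ 2577319.59; 2^21 = 2097152, 2^22 = 4194304.
Minimum N = 22.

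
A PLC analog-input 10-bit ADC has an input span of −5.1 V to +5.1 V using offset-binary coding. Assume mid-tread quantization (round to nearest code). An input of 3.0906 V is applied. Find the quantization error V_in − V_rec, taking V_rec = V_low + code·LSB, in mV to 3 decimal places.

Step size: 10.2 V ÷ 2^10 = 9.961 mV.
Scaled input = 822.2720 LSBs, so code = 822.
Code 822 maps back to (−5.1) + 822×0.00996094 V = 3.0878906 V.
Error = 3.0906 − 3.0878906 = 0.00270937 V = 2.709 mV.

2.709 mV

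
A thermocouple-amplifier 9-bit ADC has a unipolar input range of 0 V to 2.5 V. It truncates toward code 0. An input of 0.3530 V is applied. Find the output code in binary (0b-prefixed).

code 0b1001000 (decimal 72)

With 512 levels over 2.5 V, one step is 4.883 mV.
(V_in − V_low)/LSB = (0.3530 − 0) / 0.00488281 = 72.294.
So the output code is 72.
In binary (0b-prefixed): 0b1001000.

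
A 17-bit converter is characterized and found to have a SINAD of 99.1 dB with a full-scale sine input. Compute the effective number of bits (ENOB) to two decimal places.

16.17 bits

ENOB = (SINAD − 1.76) / 6.02 = (99.1 − 1.76)/6.02 = 16.169.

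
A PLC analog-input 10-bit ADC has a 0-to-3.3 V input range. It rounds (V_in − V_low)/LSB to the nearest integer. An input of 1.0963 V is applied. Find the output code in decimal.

code 340

Full-scale span = 3.3 V; LSB = 3.3/2^10 = 3.223 mV.
(1.0963 − 0) / 0.00322266 = 340.185 LSBs.
So the output code is 340.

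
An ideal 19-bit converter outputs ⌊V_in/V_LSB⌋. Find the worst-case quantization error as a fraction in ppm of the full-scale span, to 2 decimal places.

1.91 ppm

Truncating → worst-case error = 1 LSB = V_FS/2^19, so 1e+06/524288 = 1.90735 ppm of full scale.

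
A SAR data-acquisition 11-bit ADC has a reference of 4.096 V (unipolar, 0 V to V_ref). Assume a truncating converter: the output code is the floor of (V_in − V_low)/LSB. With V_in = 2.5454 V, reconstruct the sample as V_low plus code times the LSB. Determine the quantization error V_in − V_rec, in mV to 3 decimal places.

1.400 mV

LSB = 4.096/2^11 = 2.000 mV.
(V_in − V_low)/LSB = (2.5454 − 0)/0.002 = 1272.7000 → code 1272 (floor).
Reconstructed: 2.544 V.
Error = 2.5454 − 2.544 = 0.0014 V = 1.400 mV.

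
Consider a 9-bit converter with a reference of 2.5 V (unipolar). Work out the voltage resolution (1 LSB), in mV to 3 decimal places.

Full-scale span = 2.5 V.
LSB = 2.5 / 2^9 = 2.5 / 512 = 0.00488281 V = 4.883 mV.

4.883 mV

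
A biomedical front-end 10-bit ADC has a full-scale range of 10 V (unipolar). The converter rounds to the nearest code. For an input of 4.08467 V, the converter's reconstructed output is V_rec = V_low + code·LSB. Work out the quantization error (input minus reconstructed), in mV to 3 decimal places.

One LSB is 10 V / 1024 = 9.766 mV.
Scaled input = 418.2702 LSBs, so code = 418.
V_rec = 0 + 418·0.00976562 = 4.0820312 V.
Difference: 0.00263875 V → 2.639 mV.

2.639 mV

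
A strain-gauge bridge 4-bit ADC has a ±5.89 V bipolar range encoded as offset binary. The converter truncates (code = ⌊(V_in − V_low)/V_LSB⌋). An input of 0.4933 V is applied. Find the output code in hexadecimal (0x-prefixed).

code 0x8 (decimal 8)

LSB = 11.78 V / 16 = 0.7362 V.
Input sits at 8.670 steps above V_low.
Floor → code 8.
In hexadecimal (0x-prefixed): 0x8.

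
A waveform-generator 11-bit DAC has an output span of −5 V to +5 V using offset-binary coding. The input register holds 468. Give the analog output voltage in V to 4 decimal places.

-2.7148 V

LSB = 10 V / 2^11 = 4.883 mV.
V_out = (−5) + 468 × 0.00488281 V = -2.71484 V.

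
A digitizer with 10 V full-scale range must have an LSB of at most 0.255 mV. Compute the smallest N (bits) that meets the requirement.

Number of steps required ≥ 10 V / 0.255 mV = 39215.69.
Need 2^N ≥ 39215.69; 2^15 = 32768, 2^16 = 65536.
Minimum N = 16.

16 bits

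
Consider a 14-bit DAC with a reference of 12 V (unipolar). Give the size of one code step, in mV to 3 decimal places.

0.732 mV

Full-scale span = 12 V.
LSB = 12 / 2^14 = 12 / 16384 = 0.000732422 V = 0.732 mV.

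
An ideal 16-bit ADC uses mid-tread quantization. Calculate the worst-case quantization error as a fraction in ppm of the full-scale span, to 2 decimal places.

7.63 ppm

Rounding → worst-case error = ½ LSB = V_FS/2^17, so 1e+06/131072 = 7.62939 ppm of full scale.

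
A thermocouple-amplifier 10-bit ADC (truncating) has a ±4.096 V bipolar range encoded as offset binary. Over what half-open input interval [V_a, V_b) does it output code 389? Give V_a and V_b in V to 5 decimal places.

LSB = 8.192/2^10 = 8.000 mV.
V_a = V_low + 389·LSB = -0.984 V; V_b = V_low + 390·LSB = -0.976 V.

[-0.98400 V, -0.97600 V)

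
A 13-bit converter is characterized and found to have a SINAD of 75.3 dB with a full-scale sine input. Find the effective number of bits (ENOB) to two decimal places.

ENOB = (SINAD − 1.76) / 6.02 = (75.3 − 1.76)/6.02 = 12.216.

12.22 bits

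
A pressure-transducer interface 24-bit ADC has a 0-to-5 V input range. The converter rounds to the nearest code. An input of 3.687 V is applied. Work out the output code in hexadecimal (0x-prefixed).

code 0xBCC63F (decimal 12371519)

LSB = 5 V / 16777216 = 0.30 µV.
(V_in − V_low)/LSB = (3.687 − 0) / 2.98023e-07 = 12371519.078.
round(12371519.078) = 12371519.
In hexadecimal (0x-prefixed): 0xBCC63F.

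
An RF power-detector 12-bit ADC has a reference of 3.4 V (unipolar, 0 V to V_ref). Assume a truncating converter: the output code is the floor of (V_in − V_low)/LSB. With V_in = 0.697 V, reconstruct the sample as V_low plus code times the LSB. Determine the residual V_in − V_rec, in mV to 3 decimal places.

0.564 mV

Step size: 3.4 V ÷ 2^12 = 0.830 mV.
(0.697 − 0)/0.000830078 = 839.6800; ⌊·⌋ gives code 839.
Reconstructed: 0.69643555 V.
Error = 0.697 − 0.69643555 = 0.000564453 V = 0.564 mV.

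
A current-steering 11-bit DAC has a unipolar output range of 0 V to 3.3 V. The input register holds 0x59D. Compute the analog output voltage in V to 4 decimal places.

2.3155 V

LSB = 3.3 V / 2^11 = 1.611 mV.
Code 0x59D = 1437 decimal.
V_out = 0 + 1437 × 0.00161133 V = 2.31548 V.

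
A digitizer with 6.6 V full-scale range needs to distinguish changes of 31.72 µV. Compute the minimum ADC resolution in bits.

18 bits

Number of steps required ≥ 6.6 V / 31.72 µV = 208070.62.
Need 2^N ≥ 208070.62; 2^17 = 131072, 2^18 = 262144.
Minimum N = 18.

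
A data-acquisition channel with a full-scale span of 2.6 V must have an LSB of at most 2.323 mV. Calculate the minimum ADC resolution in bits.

11 bits

Number of steps required ≥ 2.6 V / 2.323 mV = 1119.24.
Need 2^N ≥ 1119.24; 2^10 = 1024, 2^11 = 2048.
Minimum N = 11.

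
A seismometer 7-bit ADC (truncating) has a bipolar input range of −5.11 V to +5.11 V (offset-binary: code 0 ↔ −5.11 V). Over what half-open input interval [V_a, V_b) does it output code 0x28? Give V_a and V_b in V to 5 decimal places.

LSB = 10.22/2^7 = 79.844 mV.
Code 0x28 = 40 decimal.
V_a = V_low + 40·LSB = -1.91625 V; V_b = V_low + 41·LSB = -1.83641 V.

[-1.91625 V, -1.83641 V)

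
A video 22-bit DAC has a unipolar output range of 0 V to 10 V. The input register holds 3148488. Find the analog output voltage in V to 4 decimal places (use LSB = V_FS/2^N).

7.5066 V

LSB = 10 V / 2^22 = 2.38 µV.
V_out = 0 + 3148488 × 2.38419e-06 V = 7.50658 V.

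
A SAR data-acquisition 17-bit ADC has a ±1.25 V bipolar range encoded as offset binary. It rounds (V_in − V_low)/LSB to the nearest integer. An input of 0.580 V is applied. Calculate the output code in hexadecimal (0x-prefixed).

code 0x176C9 (decimal 95945)

With 131072 levels over 2.5 V, one step is 19.07 µV.
Input sits at 95944.704 steps above V_low.
Round → code 95945.
In hexadecimal (0x-prefixed): 0x176C9.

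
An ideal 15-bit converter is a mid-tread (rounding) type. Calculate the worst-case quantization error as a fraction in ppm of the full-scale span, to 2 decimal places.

Rounding → worst-case error = ½ LSB = V_FS/2^16, so 1e+06/65536 = 15.2588 ppm of full scale.

15.26 ppm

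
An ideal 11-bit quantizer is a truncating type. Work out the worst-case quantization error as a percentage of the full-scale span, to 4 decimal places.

Truncating → worst-case error = 1 LSB = V_FS/2^11, so 100/2048 = 0.0488281 % of full scale.

0.0488 %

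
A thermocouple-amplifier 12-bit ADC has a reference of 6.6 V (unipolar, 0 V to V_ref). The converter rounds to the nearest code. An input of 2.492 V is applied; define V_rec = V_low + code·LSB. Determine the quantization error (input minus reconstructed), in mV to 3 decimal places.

One LSB is 6.6 V / 4096 = 1.611 mV.
Scaled input = 1546.5503 LSBs, so code = 1547.
Code 1547 maps back to 0 + 1547×0.00161133 V = 2.4927246 V.
Error = 2.492 − 2.4927246 = -0.000724609 V = -0.725 mV.

-0.725 mV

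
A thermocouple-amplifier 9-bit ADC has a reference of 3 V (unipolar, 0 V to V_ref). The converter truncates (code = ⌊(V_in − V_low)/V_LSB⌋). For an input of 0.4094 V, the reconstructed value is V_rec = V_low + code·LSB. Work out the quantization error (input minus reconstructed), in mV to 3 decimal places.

LSB = 3/2^9 = 5.859 mV.
(V_in − V_low)/LSB = (0.4094 − 0)/0.00585938 = 69.8709 → code 69 (floor).
V_rec = 0 + 69·0.00585938 = 0.40429688 V.
V_in − V_rec = 0.00510313 V = 5.103 mV.

5.103 mV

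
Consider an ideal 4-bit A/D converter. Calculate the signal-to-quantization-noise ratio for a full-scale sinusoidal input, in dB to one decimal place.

25.8 dB

SNR ≈ 6.02·N + 1.76 dB = 6.02·4 + 1.76 = 25.84 dB.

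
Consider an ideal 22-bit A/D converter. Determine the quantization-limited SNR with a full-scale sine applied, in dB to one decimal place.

134.2 dB

SNR ≈ 6.02·N + 1.76 dB = 6.02·22 + 1.76 = 134.20 dB.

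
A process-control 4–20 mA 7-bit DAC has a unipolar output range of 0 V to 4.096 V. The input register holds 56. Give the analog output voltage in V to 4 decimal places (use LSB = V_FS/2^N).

LSB = 4.096 V / 2^7 = 32.000 mV.
V_out = 0 + 56 × 0.032 V = 1.792 V.

1.7920 V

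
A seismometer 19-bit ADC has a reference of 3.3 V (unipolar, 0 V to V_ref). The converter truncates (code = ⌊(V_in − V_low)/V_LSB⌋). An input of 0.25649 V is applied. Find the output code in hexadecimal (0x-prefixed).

code 0x9F2D (decimal 40749)

With 524288 levels over 3.3 V, one step is 6.29 µV.
Input sits at 40749.888 steps above V_low.
⌊·⌋(40749.888) = 40749.
In hexadecimal (0x-prefixed): 0x9F2D.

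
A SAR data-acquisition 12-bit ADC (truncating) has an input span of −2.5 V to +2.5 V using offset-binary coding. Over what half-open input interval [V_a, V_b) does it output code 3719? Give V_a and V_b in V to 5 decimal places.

LSB = 5/2^12 = 1.221 mV.
V_a = V_low + 3719·LSB = 2.03979 V; V_b = V_low + 3720·LSB = 2.04102 V.

[2.03979 V, 2.04102 V)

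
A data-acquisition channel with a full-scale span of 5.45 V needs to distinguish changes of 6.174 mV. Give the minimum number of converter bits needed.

10 bits

Number of steps required ≥ 5.45 V / 6.174 mV = 882.73.
Need 2^N ≥ 882.73; 2^9 = 512, 2^10 = 1024.
Minimum N = 10.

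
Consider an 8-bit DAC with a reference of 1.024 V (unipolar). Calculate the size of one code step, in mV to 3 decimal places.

4.000 mV

Full-scale span = 1.024 V.
LSB = 1.024 / 2^8 = 1.024 / 256 = 0.004 V = 4.000 mV.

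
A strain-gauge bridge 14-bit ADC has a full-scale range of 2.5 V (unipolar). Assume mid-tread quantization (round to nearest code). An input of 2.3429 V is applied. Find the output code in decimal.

With 16384 levels over 2.5 V, one step is 152.59 µV.
(V_in − V_low)/LSB = (2.3429 − 0) / 0.000152588 = 15354.429.
So the output code is 15354.

code 15354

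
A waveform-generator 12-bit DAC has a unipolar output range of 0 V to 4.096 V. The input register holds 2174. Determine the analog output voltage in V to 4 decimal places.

LSB = 4.096 V / 2^12 = 1.000 mV.
V_out = 0 + 2174 × 0.001 V = 2.174 V.

2.1740 V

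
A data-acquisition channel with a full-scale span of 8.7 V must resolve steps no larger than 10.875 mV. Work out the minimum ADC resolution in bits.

Number of steps required ≥ 8.7 V / 10.875 mV = 800.00.
Need 2^N ≥ 800.00; 2^9 = 512, 2^10 = 1024.
Minimum N = 10.

10 bits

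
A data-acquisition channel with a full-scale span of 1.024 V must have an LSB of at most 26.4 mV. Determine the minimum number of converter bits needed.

Number of steps required ≥ 1.024 V / 26.4 mV = 38.79.
Need 2^N ≥ 38.79; 2^5 = 32, 2^6 = 64.
Minimum N = 6.

6 bits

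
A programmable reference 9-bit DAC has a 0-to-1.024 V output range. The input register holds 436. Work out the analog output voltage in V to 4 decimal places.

LSB = 1.024 V / 2^9 = 2.000 mV.
V_out = 0 + 436 × 0.002 V = 0.872 V.

0.8720 V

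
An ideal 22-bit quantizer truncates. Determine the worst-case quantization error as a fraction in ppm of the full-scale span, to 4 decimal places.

Truncating → worst-case error = 1 LSB = V_FS/2^22, so 1e+06/4194304 = 0.238419 ppm of full scale.

0.2384 ppm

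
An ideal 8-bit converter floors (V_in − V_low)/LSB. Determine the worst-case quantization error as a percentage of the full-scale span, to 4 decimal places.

Truncating → worst-case error = 1 LSB = V_FS/2^8, so 100/256 = 0.390625 % of full scale.

0.3906 %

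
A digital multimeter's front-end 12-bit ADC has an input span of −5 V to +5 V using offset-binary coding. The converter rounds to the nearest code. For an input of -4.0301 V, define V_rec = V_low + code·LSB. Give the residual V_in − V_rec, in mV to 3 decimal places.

Step size: 10 V ÷ 2^12 = 2.441 mV.
Scaled input = 397.2710 LSBs, so code = 397.
Code 397 maps back to (−5) + 397×0.00244141 V = -4.0307617 V.
Error = -4.0301 − (−4.0307617) = 0.000661719 V = 0.662 mV.

0.662 mV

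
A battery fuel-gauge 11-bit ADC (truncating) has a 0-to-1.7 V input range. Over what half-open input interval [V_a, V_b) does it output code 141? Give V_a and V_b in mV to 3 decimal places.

LSB = 1.7/2^11 = 0.830 mV.
V_a = V_low + 141·LSB = 0.117041 V; V_b = V_low + 142·LSB = 0.117871 V.

[117.041 mV, 117.871 mV)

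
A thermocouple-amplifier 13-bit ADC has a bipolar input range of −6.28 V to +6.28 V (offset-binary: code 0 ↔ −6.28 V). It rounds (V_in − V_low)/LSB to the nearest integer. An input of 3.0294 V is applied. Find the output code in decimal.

Full-scale span = 12.56 V; LSB = 12.56/2^13 = 1.533 mV.
Input sits at 6071.863 steps above V_low.
So the output code is 6072.

code 6072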